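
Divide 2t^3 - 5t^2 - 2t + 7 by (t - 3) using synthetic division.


Synthetic division with c = 3. Coefficients: 2, -5, -2, 7
Bring down 2.
  2 * 3 = 6; 6 - 5 = 1
  1 * 3 = 3; 3 - 2 = 1
  1 * 3 = 3; 3 + 7 = 10
Quotient: 2t^2 + t + 1, Remainder: 10


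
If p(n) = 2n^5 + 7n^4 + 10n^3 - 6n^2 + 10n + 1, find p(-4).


Using direct substitution:
  2 * (-4)^5 = -2048
  7 * (-4)^4 = 1792
  10 * (-4)^3 = -640
  -6 * (-4)^2 = -96
  10 * (-4)^1 = -40
  constant: 1
Sum = -2048 + 1792 - 640 - 96 - 40 + 1 = -1031


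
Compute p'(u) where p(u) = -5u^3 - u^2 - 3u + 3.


Apply the power rule term by term:
  d/du(-5u^3) = -15u^2
  d/du(-u^2) = -2u
  d/du(-3u) = -3
  d/du(3) = 0
p'(u) = -15u^2 - 2u - 3


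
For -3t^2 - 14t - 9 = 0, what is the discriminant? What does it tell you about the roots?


D = b^2 - 4ac = (-14)^2 - 4(-3)(-9) = 196 - 108 = 88
Since D > 0: two distinct irrational roots


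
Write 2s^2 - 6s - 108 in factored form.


Roots satisfy r1 + r2 = -b/a = 3 and r1*r2 = c/a = -54.
So r1 = -6, r2 = 9.
2s^2 - 6s - 108 = 2(s - r1)(s - r2) = 2(s + 6)(s - 9)


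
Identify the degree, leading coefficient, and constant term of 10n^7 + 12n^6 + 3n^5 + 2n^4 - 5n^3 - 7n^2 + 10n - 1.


Highest power of n is 7, with coefficient 10. Constant term is -1.
Degree = 7, leading coefficient = 10, constant term = -1


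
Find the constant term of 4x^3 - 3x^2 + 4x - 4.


Read off the constant term: -4


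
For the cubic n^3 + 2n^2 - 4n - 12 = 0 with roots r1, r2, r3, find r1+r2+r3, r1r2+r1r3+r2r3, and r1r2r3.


Monic cubic n^3+bn^2+cn+d=0: sum=-b, pairwise sum=c, product=-d.
b=2, c=-4, d=-12
r1+r2+r3 = -2
r1r2+r1r3+r2r3 = -4
r1r2r3 = 12


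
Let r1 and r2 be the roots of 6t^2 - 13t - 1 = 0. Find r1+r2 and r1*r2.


For at^2+bt+c=0: sum = -b/a, product = c/a.
a=6, b=-13, c=-1
Sum = -(-13)/6 = 13/6
Product = (-1)/6 = -1/6


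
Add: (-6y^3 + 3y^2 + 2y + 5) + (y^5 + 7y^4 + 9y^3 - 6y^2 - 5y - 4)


Align terms by degree and add:
  -6y^3 + 3y^2 + 2y + 5
+ y^5 + 7y^4 + 9y^3 - 6y^2 - 5y - 4
= y^5 + 7y^4 + 3y^3 - 3y^2 - 3y + 1


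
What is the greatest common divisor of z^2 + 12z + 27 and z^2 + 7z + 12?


Factor each:
  z^2 + 12z + 27 = (z + 3)(z + 9)
  z^2 + 7z + 12 = (z + 3)(z + 4)
Common monic factor: z + 3


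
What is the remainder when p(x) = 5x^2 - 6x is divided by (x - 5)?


By the Remainder Theorem, the remainder equals p(5):
  5*(5)^2 = 125
  -6*(5)^1 = -30
  constant: 0
Sum: 125 - 30 + 0 = 95


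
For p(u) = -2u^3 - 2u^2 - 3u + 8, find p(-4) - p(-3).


p(-4) = 116
p(-3) = 53
p(-4) - p(-3) = 116 - 53 = 63


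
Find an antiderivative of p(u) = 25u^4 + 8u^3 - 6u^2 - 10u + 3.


Reverse power rule on each term:
  ∫ 25u^4 du = 5u^5
  ∫ 8u^3 du = 2u^4
  ∫ -6u^2 du = -2u^3
  ∫ -10u du = -5u^2
  ∫ 3 du = 3u
F(u) = 5u^5 + 2u^4 - 2u^3 - 5u^2 + 3u + C


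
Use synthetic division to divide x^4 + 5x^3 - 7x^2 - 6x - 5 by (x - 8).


Synthetic division with c = 8. Coefficients: 1, 5, -7, -6, -5
Bring down 1.
  1 * 8 = 8; 8 + 5 = 13
  13 * 8 = 104; 104 - 7 = 97
  97 * 8 = 776; 776 - 6 = 770
  770 * 8 = 6160; 6160 - 5 = 6155
Quotient: x^3 + 13x^2 + 97x + 770, Remainder: 6155


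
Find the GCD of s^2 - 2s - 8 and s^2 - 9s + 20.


Factor each:
  s^2 - 2s - 8 = (s - 4)(s + 2)
  s^2 - 9s + 20 = (s - 4)(s - 5)
Common monic factor: s - 4


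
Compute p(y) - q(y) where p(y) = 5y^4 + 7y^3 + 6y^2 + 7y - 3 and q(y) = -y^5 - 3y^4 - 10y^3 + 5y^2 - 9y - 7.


Distribute the minus sign:
  (5y^4 + 7y^3 + 6y^2 + 7y - 3)
- (-y^5 - 3y^4 - 10y^3 + 5y^2 - 9y - 7)
Negate second polynomial: y^5 + 3y^4 + 10y^3 - 5y^2 + 9y + 7
Add: y^5 + 8y^4 + 17y^3 + y^2 + 16y + 4


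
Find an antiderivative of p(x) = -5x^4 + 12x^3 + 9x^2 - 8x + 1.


Reverse power rule on each term:
  ∫ -5x^4 dx = -x^5
  ∫ 12x^3 dx = 3x^4
  ∫ 9x^2 dx = 3x^3
  ∫ -8x dx = -4x^2
  ∫ 1 dx = x
F(x) = -x^5 + 3x^4 + 3x^3 - 4x^2 + x + C


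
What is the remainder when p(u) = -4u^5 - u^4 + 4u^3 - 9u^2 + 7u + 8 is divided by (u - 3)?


By the Remainder Theorem, the remainder equals p(3):
  -4*(3)^5 = -972
  -1*(3)^4 = -81
  4*(3)^3 = 108
  -9*(3)^2 = -81
  7*(3)^1 = 21
  constant: 8
Sum: -972 - 81 + 108 - 81 + 21 + 8 = -997


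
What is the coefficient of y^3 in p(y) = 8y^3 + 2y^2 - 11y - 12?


Read off the coefficient of y^3: 8


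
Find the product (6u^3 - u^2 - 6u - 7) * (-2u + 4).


Distribute each term of the first polynomial:
  (6u^3)(-2u + 4) = -12u^4 + 24u^3
  (-u^2)(-2u + 4) = 2u^3 - 4u^2
  (-6u)(-2u + 4) = 12u^2 - 24u
  (-7)(-2u + 4) = 14u - 28
Sum: -12u^4 + 26u^3 + 8u^2 - 10u - 28


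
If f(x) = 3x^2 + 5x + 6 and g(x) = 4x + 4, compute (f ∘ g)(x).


Substitute g(x) into f:
f(g(x)) = 3*(4x + 4)^2 + 5*(4x + 4) + 6
(4x + 4)^2 = 16x^2 + 32x + 16
Expand and combine: 48x^2 + 116x + 74


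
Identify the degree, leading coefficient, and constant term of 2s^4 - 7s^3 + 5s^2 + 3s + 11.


Highest power of s is 4, with coefficient 2. Constant term is 11.
Degree = 4, leading coefficient = 2, constant term = 11


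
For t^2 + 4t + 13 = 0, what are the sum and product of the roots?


For at^2+bt+c=0: sum = -b/a, product = c/a.
a=1, b=4, c=13
Sum = -(4)/1 = -4
Product = (13)/1 = 13


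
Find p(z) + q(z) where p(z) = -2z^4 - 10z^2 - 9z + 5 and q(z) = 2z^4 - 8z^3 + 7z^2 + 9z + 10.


Align terms by degree and add:
  -2z^4 - 10z^2 - 9z + 5
+ 2z^4 - 8z^3 + 7z^2 + 9z + 10
= -8z^3 - 3z^2 + 15


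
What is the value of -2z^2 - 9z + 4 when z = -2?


Using direct substitution:
  -2 * (-2)^2 = -8
  -9 * (-2)^1 = 18
  constant: 4
Sum = -8 + 18 + 4 = 14


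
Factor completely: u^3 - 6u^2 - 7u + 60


Try integer roots (divisors of 60). u=4: p(4)=0.
Divide out (u - 4): quotient is u^2 - 2u - 15.
Factor the quadratic: (u + 3)(u - 5)
Result: (u - 4)(u + 3)(u - 5)


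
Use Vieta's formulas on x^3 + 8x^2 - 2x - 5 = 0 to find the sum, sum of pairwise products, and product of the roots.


Monic cubic x^3+bx^2+cx+d=0: sum=-b, pairwise sum=c, product=-d.
b=8, c=-2, d=-5
r1+r2+r3 = -8
r1r2+r1r3+r2r3 = -2
r1r2r3 = 5


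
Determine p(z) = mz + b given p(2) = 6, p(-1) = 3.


p(z) = mz + b. Using p(2)=6, p(-1)=3:
m = (6 - 3)/(2 + 1) = 3/3 = 1
b = 6 - m*(2) = 6 - 2 = 4
p(z) = z + 4


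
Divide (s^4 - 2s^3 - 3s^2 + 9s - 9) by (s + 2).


(s^4 - 2s^3 - 3s^2 + 9s - 9) / (s + 2)
Step 1: s^3 * (s + 2) = s^4 + 2s^3; subtract.
Step 2: -4s^2 * (s + 2) = -4s^3 - 8s^2; subtract.
Step 3: 5s * (s + 2) = 5s^2 + 10s; subtract.
Step 4: -1 * (s + 2) = -s - 2; subtract.
Quotient: s^3 - 4s^2 + 5s - 1, Remainder: -7


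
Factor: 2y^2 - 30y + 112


Roots satisfy r1 + r2 = -b/a = 15 and r1*r2 = c/a = 56.
So r1 = 7, r2 = 8.
2y^2 - 30y + 112 = 2(y - r1)(y - r2) = 2(y - 7)(y - 8)


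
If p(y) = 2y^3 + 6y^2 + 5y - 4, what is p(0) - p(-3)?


p(0) = -4
p(-3) = -19
p(0) - p(-3) = -4 + 19 = 15


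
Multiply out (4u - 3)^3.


Expand (4u - 3)^3 by repeated multiplication:
  (4u - 3)^2 = 16u^2 - 24u + 9
= 64u^3 - 144u^2 + 108u - 27


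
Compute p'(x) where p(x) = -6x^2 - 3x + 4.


Apply the power rule term by term:
  d/dx(-6x^2) = -12x
  d/dx(-3x) = -3
  d/dx(4) = 0
p'(x) = -12x - 3


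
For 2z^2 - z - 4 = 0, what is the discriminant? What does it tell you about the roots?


D = b^2 - 4ac = (-1)^2 - 4(2)(-4) = 1 + 32 = 33
Since D > 0: two distinct irrational roots


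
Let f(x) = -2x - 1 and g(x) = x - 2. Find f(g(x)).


Substitute g(x) into f:
f(g(x)) = -2*(x - 2) + (-1)
Expand and combine: -2x + 3


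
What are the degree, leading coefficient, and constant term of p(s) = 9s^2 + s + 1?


Highest power of s is 2, with coefficient 9. Constant term is 1.
Degree = 2, leading coefficient = 9, constant term = 1


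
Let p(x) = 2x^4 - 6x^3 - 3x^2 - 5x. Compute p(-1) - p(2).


p(-1) = 10
p(2) = -38
p(-1) - p(2) = 10 + 38 = 48


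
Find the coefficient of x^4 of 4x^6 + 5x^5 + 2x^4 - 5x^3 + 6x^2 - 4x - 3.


Read off the coefficient of x^4: 2


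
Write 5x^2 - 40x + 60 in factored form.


Roots satisfy r1 + r2 = -b/a = 8 and r1*r2 = c/a = 12.
So r1 = 2, r2 = 6.
5x^2 - 40x + 60 = 5(x - r1)(x - r2) = 5(x - 2)(x - 6)


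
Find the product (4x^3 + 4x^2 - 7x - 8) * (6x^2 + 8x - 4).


Distribute each term of the first polynomial:
  (4x^3)(6x^2 + 8x - 4) = 24x^5 + 32x^4 - 16x^3
  (4x^2)(6x^2 + 8x - 4) = 24x^4 + 32x^3 - 16x^2
  (-7x)(6x^2 + 8x - 4) = -42x^3 - 56x^2 + 28x
  (-8)(6x^2 + 8x - 4) = -48x^2 - 64x + 32
Sum: 24x^5 + 56x^4 - 26x^3 - 120x^2 - 36x + 32


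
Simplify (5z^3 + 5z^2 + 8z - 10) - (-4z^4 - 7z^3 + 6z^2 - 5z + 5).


Distribute the minus sign:
  (5z^3 + 5z^2 + 8z - 10)
- (-4z^4 - 7z^3 + 6z^2 - 5z + 5)
Negate second polynomial: 4z^4 + 7z^3 - 6z^2 + 5z - 5
Add: 4z^4 + 12z^3 - z^2 + 13z - 15


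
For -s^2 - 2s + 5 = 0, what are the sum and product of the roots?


For as^2+bs+c=0: sum = -b/a, product = c/a.
a=-1, b=-2, c=5
Sum = -(-2)/-1 = -2
Product = (5)/-1 = -5


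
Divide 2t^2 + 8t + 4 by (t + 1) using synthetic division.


Synthetic division with c = -1. Coefficients: 2, 8, 4
Bring down 2.
  2 * -1 = -2; -2 + 8 = 6
  6 * -1 = -6; -6 + 4 = -2
Quotient: 2t + 6, Remainder: -2


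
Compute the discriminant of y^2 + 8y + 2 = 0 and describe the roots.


D = b^2 - 4ac = (8)^2 - 4(1)(2) = 64 - 8 = 56
Since D > 0: two distinct irrational roots


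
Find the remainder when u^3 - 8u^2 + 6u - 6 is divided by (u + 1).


By the Remainder Theorem, the remainder equals p(-1):
  1*(-1)^3 = -1
  -8*(-1)^2 = -8
  6*(-1)^1 = -6
  constant: -6
Sum: -1 - 8 - 6 - 6 = -21


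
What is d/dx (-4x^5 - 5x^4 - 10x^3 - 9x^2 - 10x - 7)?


Apply the power rule term by term:
  d/dx(-4x^5) = -20x^4
  d/dx(-5x^4) = -20x^3
  d/dx(-10x^3) = -30x^2
  d/dx(-9x^2) = -18x
  d/dx(-10x) = -10
  d/dx(-7) = 0
p'(x) = -20x^4 - 20x^3 - 30x^2 - 18x - 10


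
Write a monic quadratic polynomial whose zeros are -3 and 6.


p(t) = (t + 3)(t - 6)
Expand: t^2 - 3t - 18


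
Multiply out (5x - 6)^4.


Expand (5x - 6)^4 by repeated multiplication:
  (5x - 6)^2 = 25x^2 - 60x + 36
  (5x - 6)^3 = 125x^3 - 450x^2 + 540x - 216
= 625x^4 - 3000x^3 + 5400x^2 - 4320x + 1296


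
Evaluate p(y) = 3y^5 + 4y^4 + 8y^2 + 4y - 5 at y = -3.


Using direct substitution:
  3 * (-3)^5 = -729
  4 * (-3)^4 = 324
  0 * (-3)^3 = 0
  8 * (-3)^2 = 72
  4 * (-3)^1 = -12
  constant: -5
Sum = -729 + 324 + 0 + 72 - 12 - 5 = -350


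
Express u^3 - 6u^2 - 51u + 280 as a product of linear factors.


Try integer roots (divisors of 280). u=8: p(8)=0.
Divide out (u - 8): quotient is u^2 + 2u - 35.
Factor the quadratic: (u + 7)(u - 5)
Result: (u - 8)(u + 7)(u - 5)


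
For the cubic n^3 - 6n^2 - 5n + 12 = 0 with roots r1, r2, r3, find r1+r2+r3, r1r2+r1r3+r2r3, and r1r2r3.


Monic cubic n^3+bn^2+cn+d=0: sum=-b, pairwise sum=c, product=-d.
b=-6, c=-5, d=12
r1+r2+r3 = 6
r1r2+r1r3+r2r3 = -5
r1r2r3 = -12


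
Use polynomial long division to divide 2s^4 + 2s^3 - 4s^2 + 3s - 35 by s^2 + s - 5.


(2s^4 + 2s^3 - 4s^2 + 3s - 35) / (s^2 + s - 5)
Step 1: 2s^2 * (s^2 + s - 5) = 2s^4 + 2s^3 - 10s^2; subtract.
Step 2: 0 * (s^2 + s - 5) = 0; subtract.
Step 3: 6 * (s^2 + s - 5) = 6s^2 + 6s - 30; subtract.
Quotient: 2s^2 + 6, Remainder: -3s - 5


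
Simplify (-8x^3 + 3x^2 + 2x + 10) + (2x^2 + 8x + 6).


Align terms by degree and add:
  -8x^3 + 3x^2 + 2x + 10
+ 2x^2 + 8x + 6
= -8x^3 + 5x^2 + 10x + 16


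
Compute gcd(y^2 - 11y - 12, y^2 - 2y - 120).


Factor each:
  y^2 - 11y - 12 = (y - 12)(y + 1)
  y^2 - 2y - 120 = (y - 12)(y + 10)
Common monic factor: y - 12


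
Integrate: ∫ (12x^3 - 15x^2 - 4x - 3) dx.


Reverse power rule on each term:
  ∫ 12x^3 dx = 3x^4
  ∫ -15x^2 dx = -5x^3
  ∫ -4x dx = -2x^2
  ∫ -3 dx = -3x
F(x) = 3x^4 - 5x^3 - 2x^2 - 3x + C


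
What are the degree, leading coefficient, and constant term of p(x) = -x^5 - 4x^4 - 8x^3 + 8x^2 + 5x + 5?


Highest power of x is 5, with coefficient -1. Constant term is 5.
Degree = 5, leading coefficient = -1, constant term = 5


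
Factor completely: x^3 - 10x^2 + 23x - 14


Try integer roots (divisors of -14). x=7: p(7)=0.
Divide out (x - 7): quotient is x^2 - 3x + 2.
Factor the quadratic: (x - 1)(x - 2)
Result: (x - 7)(x - 1)(x - 2)


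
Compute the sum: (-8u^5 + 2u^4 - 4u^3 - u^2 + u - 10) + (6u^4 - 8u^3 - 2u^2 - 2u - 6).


Align terms by degree and add:
  -8u^5 + 2u^4 - 4u^3 - u^2 + u - 10
+ 6u^4 - 8u^3 - 2u^2 - 2u - 6
= -8u^5 + 8u^4 - 12u^3 - 3u^2 - u - 16


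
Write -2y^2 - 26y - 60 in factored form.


Roots satisfy r1 + r2 = -b/a = -13 and r1*r2 = c/a = 30.
So r1 = -3, r2 = -10.
-2y^2 - 26y - 60 = -2(y - r1)(y - r2) = -2(y + 3)(y + 10)


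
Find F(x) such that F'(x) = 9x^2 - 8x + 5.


Reverse power rule on each term:
  ∫ 9x^2 dx = 3x^3
  ∫ -8x dx = -4x^2
  ∫ 5 dx = 5x
F(x) = 3x^3 - 4x^2 + 5x + C


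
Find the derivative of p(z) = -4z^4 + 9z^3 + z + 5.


Apply the power rule term by term:
  d/dz(-4z^4) = -16z^3
  d/dz(9z^3) = 27z^2
  d/dz(z) = 1
  d/dz(5) = 0
p'(z) = -16z^3 + 27z^2 + 1


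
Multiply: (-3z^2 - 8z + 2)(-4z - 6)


Distribute each term of the first polynomial:
  (-3z^2)(-4z - 6) = 12z^3 + 18z^2
  (-8z)(-4z - 6) = 32z^2 + 48z
  (2)(-4z - 6) = -8z - 12
Sum: 12z^3 + 50z^2 + 40z - 12


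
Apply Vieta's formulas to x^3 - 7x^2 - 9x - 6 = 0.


Monic cubic x^3+bx^2+cx+d=0: sum=-b, pairwise sum=c, product=-d.
b=-7, c=-9, d=-6
r1+r2+r3 = 7
r1r2+r1r3+r2r3 = -9
r1r2r3 = 6


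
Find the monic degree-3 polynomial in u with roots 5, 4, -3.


p(u) = (u - 5)(u - 4)(u + 3)
Expand: u^3 - 6u^2 - 7u + 60


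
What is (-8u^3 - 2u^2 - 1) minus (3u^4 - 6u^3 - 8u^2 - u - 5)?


Distribute the minus sign:
  (-8u^3 - 2u^2 - 1)
- (3u^4 - 6u^3 - 8u^2 - u - 5)
Negate second polynomial: -3u^4 + 6u^3 + 8u^2 + u + 5
Add: -3u^4 - 2u^3 + 6u^2 + u + 4


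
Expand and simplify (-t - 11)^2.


Expand (-t - 11)^2 by repeated multiplication:
= t^2 + 22t + 121


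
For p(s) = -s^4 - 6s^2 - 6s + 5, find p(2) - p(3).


p(2) = -47
p(3) = -148
p(2) - p(3) = -47 + 148 = 101


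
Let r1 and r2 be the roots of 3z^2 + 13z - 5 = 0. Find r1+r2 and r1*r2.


For az^2+bz+c=0: sum = -b/a, product = c/a.
a=3, b=13, c=-5
Sum = -(13)/3 = -13/3
Product = (-5)/3 = -5/3


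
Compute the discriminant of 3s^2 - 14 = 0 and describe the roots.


D = b^2 - 4ac = (0)^2 - 4(3)(-14) = 0 + 168 = 168
Since D > 0: two distinct irrational roots


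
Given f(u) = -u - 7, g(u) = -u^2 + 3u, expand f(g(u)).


Substitute g(u) into f:
f(g(u)) = -1*(-u^2 + 3u) + (-7)
Expand and combine: u^2 - 3u - 7


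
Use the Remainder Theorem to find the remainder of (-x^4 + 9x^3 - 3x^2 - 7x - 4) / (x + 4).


By the Remainder Theorem, the remainder equals p(-4):
  -1*(-4)^4 = -256
  9*(-4)^3 = -576
  -3*(-4)^2 = -48
  -7*(-4)^1 = 28
  constant: -4
Sum: -256 - 576 - 48 + 28 - 4 = -856


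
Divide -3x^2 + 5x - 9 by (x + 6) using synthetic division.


Synthetic division with c = -6. Coefficients: -3, 5, -9
Bring down -3.
  -3 * -6 = 18; 18 + 5 = 23
  23 * -6 = -138; -138 - 9 = -147
Quotient: -3x + 23, Remainder: -147


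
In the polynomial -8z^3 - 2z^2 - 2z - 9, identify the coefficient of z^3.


Read off the coefficient of z^3: -8


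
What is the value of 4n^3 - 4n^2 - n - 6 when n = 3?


Using direct substitution:
  4 * (3)^3 = 108
  -4 * (3)^2 = -36
  -1 * (3)^1 = -3
  constant: -6
Sum = 108 - 36 - 3 - 6 = 63


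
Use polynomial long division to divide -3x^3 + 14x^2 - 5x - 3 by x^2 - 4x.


(-3x^3 + 14x^2 - 5x - 3) / (x^2 - 4x)
Step 1: -3x * (x^2 - 4x) = -3x^3 + 12x^2; subtract.
Step 2: 2 * (x^2 - 4x) = 2x^2 - 8x; subtract.
Quotient: -3x + 2, Remainder: 3x - 3


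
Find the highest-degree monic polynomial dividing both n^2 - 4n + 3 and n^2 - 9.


Factor each:
  n^2 - 4n + 3 = (n - 3)(n - 1)
  n^2 - 9 = (n - 3)(n + 3)
Common monic factor: n - 3


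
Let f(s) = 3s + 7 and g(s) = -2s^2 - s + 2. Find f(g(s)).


Substitute g(s) into f:
f(g(s)) = 3*(-2s^2 - s + 2) + 7
Expand and combine: -6s^2 - 3s + 13


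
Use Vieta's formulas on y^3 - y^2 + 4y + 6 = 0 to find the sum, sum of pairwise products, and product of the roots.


Monic cubic y^3+by^2+cy+d=0: sum=-b, pairwise sum=c, product=-d.
b=-1, c=4, d=6
r1+r2+r3 = 1
r1r2+r1r3+r2r3 = 4
r1r2r3 = -6


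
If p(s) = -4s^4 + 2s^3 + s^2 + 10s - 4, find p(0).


Using direct substitution:
  -4 * (0)^4 = 0
  2 * (0)^3 = 0
  1 * (0)^2 = 0
  10 * (0)^1 = 0
  constant: -4
Sum = 0 + 0 + 0 + 0 - 4 = -4


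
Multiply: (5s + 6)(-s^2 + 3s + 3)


Distribute each term of the first polynomial:
  (5s)(-s^2 + 3s + 3) = -5s^3 + 15s^2 + 15s
  (6)(-s^2 + 3s + 3) = -6s^2 + 18s + 18
Sum: -5s^3 + 9s^2 + 33s + 18


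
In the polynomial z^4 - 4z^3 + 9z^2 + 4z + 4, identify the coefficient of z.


Read off the coefficient of z: 4


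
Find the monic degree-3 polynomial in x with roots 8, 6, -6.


p(x) = (x - 8)(x - 6)(x + 6)
Expand: x^3 - 8x^2 - 36x + 288


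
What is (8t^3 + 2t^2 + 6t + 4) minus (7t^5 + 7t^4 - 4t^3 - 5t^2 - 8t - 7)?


Distribute the minus sign:
  (8t^3 + 2t^2 + 6t + 4)
- (7t^5 + 7t^4 - 4t^3 - 5t^2 - 8t - 7)
Negate second polynomial: -7t^5 - 7t^4 + 4t^3 + 5t^2 + 8t + 7
Add: -7t^5 - 7t^4 + 12t^3 + 7t^2 + 14t + 11


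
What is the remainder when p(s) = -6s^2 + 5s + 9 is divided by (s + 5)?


By the Remainder Theorem, the remainder equals p(-5):
  -6*(-5)^2 = -150
  5*(-5)^1 = -25
  constant: 9
Sum: -150 - 25 + 9 = -166


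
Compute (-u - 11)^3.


Expand (-u - 11)^3 by repeated multiplication:
  (-u - 11)^2 = u^2 + 22u + 121
= -u^3 - 33u^2 - 363u - 1331


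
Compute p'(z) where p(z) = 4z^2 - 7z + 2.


Apply the power rule term by term:
  d/dz(4z^2) = 8z
  d/dz(-7z) = -7
  d/dz(2) = 0
p'(z) = 8z - 7


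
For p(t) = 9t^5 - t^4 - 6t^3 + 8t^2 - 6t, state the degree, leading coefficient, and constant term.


Highest power of t is 5, with coefficient 9. Constant term is 0.
Degree = 5, leading coefficient = 9, constant term = 0


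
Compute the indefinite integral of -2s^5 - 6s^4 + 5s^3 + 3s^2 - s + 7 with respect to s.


Reverse power rule on each term:
  ∫ -2s^5 ds = -(1/3)s^6
  ∫ -6s^4 ds = -(6/5)s^5
  ∫ 5s^3 ds = (5/4)s^4
  ∫ 3s^2 ds = s^3
  ∫ -s ds = -(1/2)s^2
  ∫ 7 ds = 7s
F(s) = -(1/3)s^6 - (6/5)s^5 + (5/4)s^4 + s^3 - (1/2)s^2 + 7s + C


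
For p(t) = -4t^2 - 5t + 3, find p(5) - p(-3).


p(5) = -122
p(-3) = -18
p(5) - p(-3) = -122 + 18 = -104


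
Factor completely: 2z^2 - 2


Roots satisfy r1 + r2 = -b/a = 0 and r1*r2 = c/a = -1.
So r1 = 1, r2 = -1.
2z^2 - 2 = 2(z - r1)(z - r2) = 2(z - 1)(z + 1)


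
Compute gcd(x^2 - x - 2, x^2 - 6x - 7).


Factor each:
  x^2 - x - 2 = (x + 1)(x - 2)
  x^2 - 6x - 7 = (x + 1)(x - 7)
Common monic factor: x + 1


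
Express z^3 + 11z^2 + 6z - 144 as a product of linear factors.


Try integer roots (divisors of -144). z=3: p(3)=0.
Divide out (z - 3): quotient is z^2 + 14z + 48.
Factor the quadratic: (z + 6)(z + 8)
Result: (z - 3)(z + 6)(z + 8)


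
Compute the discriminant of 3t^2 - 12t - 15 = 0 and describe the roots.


D = b^2 - 4ac = (-12)^2 - 4(3)(-15) = 144 + 180 = 324
Since D > 0: two distinct rational roots


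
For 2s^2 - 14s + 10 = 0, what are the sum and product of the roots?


For as^2+bs+c=0: sum = -b/a, product = c/a.
a=2, b=-14, c=10
Sum = -(-14)/2 = 7
Product = (10)/2 = 5


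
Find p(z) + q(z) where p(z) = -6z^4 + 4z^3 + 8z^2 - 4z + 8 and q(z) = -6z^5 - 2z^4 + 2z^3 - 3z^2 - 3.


Align terms by degree and add:
  -6z^4 + 4z^3 + 8z^2 - 4z + 8
  -6z^5 - 2z^4 + 2z^3 - 3z^2 - 3
= -6z^5 - 8z^4 + 6z^3 + 5z^2 - 4z + 5


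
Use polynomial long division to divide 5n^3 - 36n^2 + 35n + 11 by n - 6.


(5n^3 - 36n^2 + 35n + 11) / (n - 6)
Step 1: 5n^2 * (n - 6) = 5n^3 - 30n^2; subtract.
Step 2: -6n * (n - 6) = -6n^2 + 36n; subtract.
Step 3: -1 * (n - 6) = -n + 6; subtract.
Quotient: 5n^2 - 6n - 1, Remainder: 5


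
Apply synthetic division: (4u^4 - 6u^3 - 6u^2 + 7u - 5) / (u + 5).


Synthetic division with c = -5. Coefficients: 4, -6, -6, 7, -5
Bring down 4.
  4 * -5 = -20; -20 - 6 = -26
  -26 * -5 = 130; 130 - 6 = 124
  124 * -5 = -620; -620 + 7 = -613
  -613 * -5 = 3065; 3065 - 5 = 3060
Quotient: 4u^3 - 26u^2 + 124u - 613, Remainder: 3060


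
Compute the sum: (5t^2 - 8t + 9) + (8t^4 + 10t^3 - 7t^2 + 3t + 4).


Align terms by degree and add:
  5t^2 - 8t + 9
+ 8t^4 + 10t^3 - 7t^2 + 3t + 4
= 8t^4 + 10t^3 - 2t^2 - 5t + 13


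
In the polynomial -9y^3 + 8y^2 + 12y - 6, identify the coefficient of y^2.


Read off the coefficient of y^2: 8


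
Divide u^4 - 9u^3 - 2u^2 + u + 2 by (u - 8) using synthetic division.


Synthetic division with c = 8. Coefficients: 1, -9, -2, 1, 2
Bring down 1.
  1 * 8 = 8; 8 - 9 = -1
  -1 * 8 = -8; -8 - 2 = -10
  -10 * 8 = -80; -80 + 1 = -79
  -79 * 8 = -632; -632 + 2 = -630
Quotient: u^3 - u^2 - 10u - 79, Remainder: -630


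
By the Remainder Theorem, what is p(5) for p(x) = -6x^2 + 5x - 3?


By the Remainder Theorem, the remainder equals p(5):
  -6*(5)^2 = -150
  5*(5)^1 = 25
  constant: -3
Sum: -150 + 25 - 3 = -128


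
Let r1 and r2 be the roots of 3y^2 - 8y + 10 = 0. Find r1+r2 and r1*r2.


For ay^2+by+c=0: sum = -b/a, product = c/a.
a=3, b=-8, c=10
Sum = -(-8)/3 = 8/3
Product = (10)/3 = 10/3


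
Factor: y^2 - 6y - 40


Roots satisfy r1 + r2 = -b/a = 6 and r1*r2 = c/a = -40.
So r1 = 10, r2 = -4.
y^2 - 6y - 40 = (y - r1)(y - r2) = (y - 10)(y + 4)


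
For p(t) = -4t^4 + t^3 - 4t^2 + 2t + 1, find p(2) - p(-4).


p(2) = -67
p(-4) = -1159
p(2) - p(-4) = -67 + 1159 = 1092


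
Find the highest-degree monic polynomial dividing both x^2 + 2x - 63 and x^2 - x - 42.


Factor each:
  x^2 + 2x - 63 = (x - 7)(x + 9)
  x^2 - x - 42 = (x - 7)(x + 6)
Common monic factor: x - 7


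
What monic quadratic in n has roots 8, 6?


p(n) = (n - 8)(n - 6)
Expand: n^2 - 14n + 48


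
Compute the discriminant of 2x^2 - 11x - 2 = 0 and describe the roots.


D = b^2 - 4ac = (-11)^2 - 4(2)(-2) = 121 + 16 = 137
Since D > 0: two distinct irrational roots


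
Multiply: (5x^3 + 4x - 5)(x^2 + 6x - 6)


Distribute each term of the first polynomial:
  (5x^3)(x^2 + 6x - 6) = 5x^5 + 30x^4 - 30x^3
  (4x)(x^2 + 6x - 6) = 4x^3 + 24x^2 - 24x
  (-5)(x^2 + 6x - 6) = -5x^2 - 30x + 30
Sum: 5x^5 + 30x^4 - 26x^3 + 19x^2 - 54x + 30


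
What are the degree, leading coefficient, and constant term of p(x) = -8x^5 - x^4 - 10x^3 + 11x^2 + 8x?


Highest power of x is 5, with coefficient -8. Constant term is 0.
Degree = 5, leading coefficient = -8, constant term = 0


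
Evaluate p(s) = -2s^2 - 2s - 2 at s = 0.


Using direct substitution:
  -2 * (0)^2 = 0
  -2 * (0)^1 = 0
  constant: -2
Sum = 0 + 0 - 2 = -2


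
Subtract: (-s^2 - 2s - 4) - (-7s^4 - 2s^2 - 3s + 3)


Distribute the minus sign:
  (-s^2 - 2s - 4)
- (-7s^4 - 2s^2 - 3s + 3)
Negate second polynomial: 7s^4 + 2s^2 + 3s - 3
Add: 7s^4 + s^2 + s - 7


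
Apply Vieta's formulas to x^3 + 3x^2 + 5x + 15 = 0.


Monic cubic x^3+bx^2+cx+d=0: sum=-b, pairwise sum=c, product=-d.
b=3, c=5, d=15
r1+r2+r3 = -3
r1r2+r1r3+r2r3 = 5
r1r2r3 = -15


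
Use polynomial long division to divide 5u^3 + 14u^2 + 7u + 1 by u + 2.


(5u^3 + 14u^2 + 7u + 1) / (u + 2)
Step 1: 5u^2 * (u + 2) = 5u^3 + 10u^2; subtract.
Step 2: 4u * (u + 2) = 4u^2 + 8u; subtract.
Step 3: -1 * (u + 2) = -u - 2; subtract.
Quotient: 5u^2 + 4u - 1, Remainder: 3


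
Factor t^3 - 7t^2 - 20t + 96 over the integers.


Try integer roots (divisors of 96). t=8: p(8)=0.
Divide out (t - 8): quotient is t^2 + t - 12.
Factor the quadratic: (t - 3)(t + 4)
Result: (t - 8)(t - 3)(t + 4)


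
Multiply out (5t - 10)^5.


Expand (5t - 10)^5 by repeated multiplication:
  (5t - 10)^2 = 25t^2 - 100t + 100
  (5t - 10)^3 = 125t^3 - 750t^2 + 1500t - 1000
  (5t - 10)^4 = 625t^4 - 5000t^3 + 15000t^2 - 20000t + 10000
= 3125t^5 - 31250t^4 + 125000t^3 - 250000t^2 + 250000t - 100000


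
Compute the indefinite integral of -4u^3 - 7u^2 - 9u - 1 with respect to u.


Reverse power rule on each term:
  ∫ -4u^3 du = -u^4
  ∫ -7u^2 du = -(7/3)u^3
  ∫ -9u du = -(9/2)u^2
  ∫ -1 du = -u
F(u) = -u^4 - (7/3)u^3 - (9/2)u^2 - u + C


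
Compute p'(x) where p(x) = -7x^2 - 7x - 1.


Apply the power rule term by term:
  d/dx(-7x^2) = -14x
  d/dx(-7x) = -7
  d/dx(-1) = 0
p'(x) = -14x - 7


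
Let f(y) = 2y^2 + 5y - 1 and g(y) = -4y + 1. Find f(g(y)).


Substitute g(y) into f:
f(g(y)) = 2*(-4y + 1)^2 + 5*(-4y + 1) + (-1)
(-4y + 1)^2 = 16y^2 - 8y + 1
Expand and combine: 32y^2 - 36y + 6


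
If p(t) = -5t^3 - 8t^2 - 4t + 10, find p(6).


Using direct substitution:
  -5 * (6)^3 = -1080
  -8 * (6)^2 = -288
  -4 * (6)^1 = -24
  constant: 10
Sum = -1080 - 288 - 24 + 10 = -1382


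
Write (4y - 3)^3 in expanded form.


Expand (4y - 3)^3 by repeated multiplication:
  (4y - 3)^2 = 16y^2 - 24y + 9
= 64y^3 - 144y^2 + 108y - 27


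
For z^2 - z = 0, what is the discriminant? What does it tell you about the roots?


D = b^2 - 4ac = (-1)^2 - 4(1)(0) = 1 = 1
Since D > 0: two distinct rational roots


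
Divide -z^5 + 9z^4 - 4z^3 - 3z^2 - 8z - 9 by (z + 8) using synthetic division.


Synthetic division with c = -8. Coefficients: -1, 9, -4, -3, -8, -9
Bring down -1.
  -1 * -8 = 8; 8 + 9 = 17
  17 * -8 = -136; -136 - 4 = -140
  -140 * -8 = 1120; 1120 - 3 = 1117
  1117 * -8 = -8936; -8936 - 8 = -8944
  -8944 * -8 = 71552; 71552 - 9 = 71543
Quotient: -z^4 + 17z^3 - 140z^2 + 1117z - 8944, Remainder: 71543


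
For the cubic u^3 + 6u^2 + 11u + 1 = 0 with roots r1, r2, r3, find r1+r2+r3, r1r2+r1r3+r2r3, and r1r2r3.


Monic cubic u^3+bu^2+cu+d=0: sum=-b, pairwise sum=c, product=-d.
b=6, c=11, d=1
r1+r2+r3 = -6
r1r2+r1r3+r2r3 = 11
r1r2r3 = -1


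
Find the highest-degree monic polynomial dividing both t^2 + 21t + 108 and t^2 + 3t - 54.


Factor each:
  t^2 + 21t + 108 = (t + 9)(t + 12)
  t^2 + 3t - 54 = (t + 9)(t - 6)
Common monic factor: t + 9


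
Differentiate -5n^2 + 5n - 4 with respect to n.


Apply the power rule term by term:
  d/dn(-5n^2) = -10n
  d/dn(5n) = 5
  d/dn(-4) = 0
p'(n) = -10n + 5


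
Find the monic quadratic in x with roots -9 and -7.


p(x) = (x + 9)(x + 7)
Expand: x^2 + 16x + 63


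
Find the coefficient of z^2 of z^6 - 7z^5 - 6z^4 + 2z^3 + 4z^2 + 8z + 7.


Read off the coefficient of z^2: 4


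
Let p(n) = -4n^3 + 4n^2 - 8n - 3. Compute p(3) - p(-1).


p(3) = -99
p(-1) = 13
p(3) - p(-1) = -99 - 13 = -112


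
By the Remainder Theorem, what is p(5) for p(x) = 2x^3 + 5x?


By the Remainder Theorem, the remainder equals p(5):
  2*(5)^3 = 250
  0*(5)^2 = 0
  5*(5)^1 = 25
  constant: 0
Sum: 250 + 0 + 25 + 0 = 275


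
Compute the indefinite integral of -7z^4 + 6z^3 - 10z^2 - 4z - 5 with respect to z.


Reverse power rule on each term:
  ∫ -7z^4 dz = -(7/5)z^5
  ∫ 6z^3 dz = (3/2)z^4
  ∫ -10z^2 dz = -(10/3)z^3
  ∫ -4z dz = -2z^2
  ∫ -5 dz = -5z
F(z) = -(7/5)z^5 + (3/2)z^4 - (10/3)z^3 - 2z^2 - 5z + C


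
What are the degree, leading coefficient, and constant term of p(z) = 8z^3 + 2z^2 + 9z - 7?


Highest power of z is 3, with coefficient 8. Constant term is -7.
Degree = 3, leading coefficient = 8, constant term = -7


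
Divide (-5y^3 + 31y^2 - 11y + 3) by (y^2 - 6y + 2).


(-5y^3 + 31y^2 - 11y + 3) / (y^2 - 6y + 2)
Step 1: -5y * (y^2 - 6y + 2) = -5y^3 + 30y^2 - 10y; subtract.
Step 2: 1 * (y^2 - 6y + 2) = y^2 - 6y + 2; subtract.
Quotient: -5y + 1, Remainder: 5y + 1


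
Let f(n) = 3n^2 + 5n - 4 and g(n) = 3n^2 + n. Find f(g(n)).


Substitute g(n) into f:
f(g(n)) = 3*(3n^2 + n)^2 + 5*(3n^2 + n) + (-4)
(3n^2 + n)^2 = 9n^4 + 6n^3 + n^2
Expand and combine: 27n^4 + 18n^3 + 18n^2 + 5n - 4


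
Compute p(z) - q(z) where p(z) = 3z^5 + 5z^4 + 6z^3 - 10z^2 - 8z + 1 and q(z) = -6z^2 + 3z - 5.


Distribute the minus sign:
  (3z^5 + 5z^4 + 6z^3 - 10z^2 - 8z + 1)
- (-6z^2 + 3z - 5)
Negate second polynomial: 6z^2 - 3z + 5
Add: 3z^5 + 5z^4 + 6z^3 - 4z^2 - 11z + 6


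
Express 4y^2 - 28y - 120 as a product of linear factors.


Roots satisfy r1 + r2 = -b/a = 7 and r1*r2 = c/a = -30.
So r1 = -3, r2 = 10.
4y^2 - 28y - 120 = 4(y - r1)(y - r2) = 4(y + 3)(y - 10)


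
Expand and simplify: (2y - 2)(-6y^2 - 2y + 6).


Distribute each term of the first polynomial:
  (2y)(-6y^2 - 2y + 6) = -12y^3 - 4y^2 + 12y
  (-2)(-6y^2 - 2y + 6) = 12y^2 + 4y - 12
Sum: -12y^3 + 8y^2 + 16y - 12


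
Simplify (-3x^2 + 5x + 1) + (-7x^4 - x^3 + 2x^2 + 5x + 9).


Align terms by degree and add:
  -3x^2 + 5x + 1
  -7x^4 - x^3 + 2x^2 + 5x + 9
= -7x^4 - x^3 - x^2 + 10x + 10


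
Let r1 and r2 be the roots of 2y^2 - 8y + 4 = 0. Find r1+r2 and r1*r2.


For ay^2+by+c=0: sum = -b/a, product = c/a.
a=2, b=-8, c=4
Sum = -(-8)/2 = 4
Product = (4)/2 = 2


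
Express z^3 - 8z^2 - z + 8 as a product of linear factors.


Try integer roots (divisors of 8). z=-1: p(-1)=0.
Divide out (z + 1): quotient is z^2 - 9z + 8.
Factor the quadratic: (z - 8)(z - 1)
Result: (z + 1)(z - 8)(z - 1)


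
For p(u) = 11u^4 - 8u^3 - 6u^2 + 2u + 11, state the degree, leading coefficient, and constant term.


Highest power of u is 4, with coefficient 11. Constant term is 11.
Degree = 4, leading coefficient = 11, constant term = 11


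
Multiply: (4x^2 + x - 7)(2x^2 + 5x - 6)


Distribute each term of the first polynomial:
  (4x^2)(2x^2 + 5x - 6) = 8x^4 + 20x^3 - 24x^2
  (x)(2x^2 + 5x - 6) = 2x^3 + 5x^2 - 6x
  (-7)(2x^2 + 5x - 6) = -14x^2 - 35x + 42
Sum: 8x^4 + 22x^3 - 33x^2 - 41x + 42


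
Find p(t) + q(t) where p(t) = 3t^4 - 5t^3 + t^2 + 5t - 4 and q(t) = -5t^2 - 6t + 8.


Align terms by degree and add:
  3t^4 - 5t^3 + t^2 + 5t - 4
  -5t^2 - 6t + 8
= 3t^4 - 5t^3 - 4t^2 - t + 4


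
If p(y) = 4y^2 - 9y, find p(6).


Using direct substitution:
  4 * (6)^2 = 144
  -9 * (6)^1 = -54
  constant: 0
Sum = 144 - 54 + 0 = 90


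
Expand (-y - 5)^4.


Expand (-y - 5)^4 by repeated multiplication:
  (-y - 5)^2 = y^2 + 10y + 25
  (-y - 5)^3 = -y^3 - 15y^2 - 75y - 125
= y^4 + 20y^3 + 150y^2 + 500y + 625


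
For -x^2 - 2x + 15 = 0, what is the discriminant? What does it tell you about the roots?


D = b^2 - 4ac = (-2)^2 - 4(-1)(15) = 4 + 60 = 64
Since D > 0: two distinct rational roots


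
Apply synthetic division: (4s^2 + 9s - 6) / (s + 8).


Synthetic division with c = -8. Coefficients: 4, 9, -6
Bring down 4.
  4 * -8 = -32; -32 + 9 = -23
  -23 * -8 = 184; 184 - 6 = 178
Quotient: 4s - 23, Remainder: 178


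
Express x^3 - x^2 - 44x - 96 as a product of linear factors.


Try integer roots (divisors of -96). x=-3: p(-3)=0.
Divide out (x + 3): quotient is x^2 - 4x - 32.
Factor the quadratic: (x - 8)(x + 4)
Result: (x + 3)(x - 8)(x + 4)


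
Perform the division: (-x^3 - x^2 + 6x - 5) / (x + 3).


(-x^3 - x^2 + 6x - 5) / (x + 3)
Step 1: -x^2 * (x + 3) = -x^3 - 3x^2; subtract.
Step 2: 2x * (x + 3) = 2x^2 + 6x; subtract.
Step 3: 0 * (x + 3) = 0; subtract.
Quotient: -x^2 + 2x, Remainder: -5


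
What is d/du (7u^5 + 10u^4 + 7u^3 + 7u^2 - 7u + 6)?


Apply the power rule term by term:
  d/du(7u^5) = 35u^4
  d/du(10u^4) = 40u^3
  d/du(7u^3) = 21u^2
  d/du(7u^2) = 14u
  d/du(-7u) = -7
  d/du(6) = 0
p'(u) = 35u^4 + 40u^3 + 21u^2 + 14u - 7


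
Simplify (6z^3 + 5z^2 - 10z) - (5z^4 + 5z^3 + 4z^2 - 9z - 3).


Distribute the minus sign:
  (6z^3 + 5z^2 - 10z)
- (5z^4 + 5z^3 + 4z^2 - 9z - 3)
Negate second polynomial: -5z^4 - 5z^3 - 4z^2 + 9z + 3
Add: -5z^4 + z^3 + z^2 - z + 3


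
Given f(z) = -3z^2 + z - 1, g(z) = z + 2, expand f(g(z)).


Substitute g(z) into f:
f(g(z)) = -3*(z + 2)^2 + 1*(z + 2) + (-1)
(z + 2)^2 = z^2 + 4z + 4
Expand and combine: -3z^2 - 11z - 11


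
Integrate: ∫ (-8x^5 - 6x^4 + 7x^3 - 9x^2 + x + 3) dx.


Reverse power rule on each term:
  ∫ -8x^5 dx = -(4/3)x^6
  ∫ -6x^4 dx = -(6/5)x^5
  ∫ 7x^3 dx = (7/4)x^4
  ∫ -9x^2 dx = -3x^3
  ∫ x dx = (1/2)x^2
  ∫ 3 dx = 3x
F(x) = -(4/3)x^6 - (6/5)x^5 + (7/4)x^4 - 3x^3 + (1/2)x^2 + 3x + C


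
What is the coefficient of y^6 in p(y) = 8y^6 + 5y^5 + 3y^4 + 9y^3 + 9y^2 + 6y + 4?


Read off the coefficient of y^6: 8


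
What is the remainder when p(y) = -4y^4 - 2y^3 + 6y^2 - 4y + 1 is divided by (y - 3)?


By the Remainder Theorem, the remainder equals p(3):
  -4*(3)^4 = -324
  -2*(3)^3 = -54
  6*(3)^2 = 54
  -4*(3)^1 = -12
  constant: 1
Sum: -324 - 54 + 54 - 12 + 1 = -335


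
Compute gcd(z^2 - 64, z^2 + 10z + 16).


Factor each:
  z^2 - 64 = (z + 8)(z - 8)
  z^2 + 10z + 16 = (z + 8)(z + 2)
Common monic factor: z + 8


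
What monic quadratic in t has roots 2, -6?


p(t) = (t - 2)(t + 6)
Expand: t^2 + 4t - 12


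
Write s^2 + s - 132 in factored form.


Roots satisfy r1 + r2 = -b/a = -1 and r1*r2 = c/a = -132.
So r1 = 11, r2 = -12.
s^2 + s - 132 = (s - r1)(s - r2) = (s - 11)(s + 12)


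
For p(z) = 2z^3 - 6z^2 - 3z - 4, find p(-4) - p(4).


p(-4) = -216
p(4) = 16
p(-4) - p(4) = -216 - 16 = -232


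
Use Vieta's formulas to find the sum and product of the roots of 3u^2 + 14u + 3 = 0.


For au^2+bu+c=0: sum = -b/a, product = c/a.
a=3, b=14, c=3
Sum = -(14)/3 = -14/3
Product = (3)/3 = 1


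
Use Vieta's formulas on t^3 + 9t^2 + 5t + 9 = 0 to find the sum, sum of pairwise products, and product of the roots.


Monic cubic t^3+bt^2+ct+d=0: sum=-b, pairwise sum=c, product=-d.
b=9, c=5, d=9
r1+r2+r3 = -9
r1r2+r1r3+r2r3 = 5
r1r2r3 = -9


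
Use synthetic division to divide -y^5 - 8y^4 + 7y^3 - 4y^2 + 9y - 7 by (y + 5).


Synthetic division with c = -5. Coefficients: -1, -8, 7, -4, 9, -7
Bring down -1.
  -1 * -5 = 5; 5 - 8 = -3
  -3 * -5 = 15; 15 + 7 = 22
  22 * -5 = -110; -110 - 4 = -114
  -114 * -5 = 570; 570 + 9 = 579
  579 * -5 = -2895; -2895 - 7 = -2902
Quotient: -y^4 - 3y^3 + 22y^2 - 114y + 579, Remainder: -2902


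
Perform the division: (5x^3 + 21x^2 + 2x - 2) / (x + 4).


(5x^3 + 21x^2 + 2x - 2) / (x + 4)
Step 1: 5x^2 * (x + 4) = 5x^3 + 20x^2; subtract.
Step 2: x * (x + 4) = x^2 + 4x; subtract.
Step 3: -2 * (x + 4) = -2x - 8; subtract.
Quotient: 5x^2 + x - 2, Remainder: 6


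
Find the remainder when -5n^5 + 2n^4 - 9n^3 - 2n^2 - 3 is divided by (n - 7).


By the Remainder Theorem, the remainder equals p(7):
  -5*(7)^5 = -84035
  2*(7)^4 = 4802
  -9*(7)^3 = -3087
  -2*(7)^2 = -98
  0*(7)^1 = 0
  constant: -3
Sum: -84035 + 4802 - 3087 - 98 + 0 - 3 = -82421


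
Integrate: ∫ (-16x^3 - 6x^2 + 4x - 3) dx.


Reverse power rule on each term:
  ∫ -16x^3 dx = -4x^4
  ∫ -6x^2 dx = -2x^3
  ∫ 4x dx = 2x^2
  ∫ -3 dx = -3x
F(x) = -4x^4 - 2x^3 + 2x^2 - 3x + C


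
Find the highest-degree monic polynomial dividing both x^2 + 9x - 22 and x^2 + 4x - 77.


Factor each:
  x^2 + 9x - 22 = (x + 11)(x - 2)
  x^2 + 4x - 77 = (x + 11)(x - 7)
Common monic factor: x + 11


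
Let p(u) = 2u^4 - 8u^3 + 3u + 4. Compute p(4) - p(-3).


p(4) = 16
p(-3) = 373
p(4) - p(-3) = 16 - 373 = -357


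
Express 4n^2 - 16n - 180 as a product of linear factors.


Roots satisfy r1 + r2 = -b/a = 4 and r1*r2 = c/a = -45.
So r1 = 9, r2 = -5.
4n^2 - 16n - 180 = 4(n - r1)(n - r2) = 4(n - 9)(n + 5)


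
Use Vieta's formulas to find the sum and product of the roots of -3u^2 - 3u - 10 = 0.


For au^2+bu+c=0: sum = -b/a, product = c/a.
a=-3, b=-3, c=-10
Sum = -(-3)/-3 = -1
Product = (-10)/-3 = 10/3


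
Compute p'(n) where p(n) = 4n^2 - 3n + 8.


Apply the power rule term by term:
  d/dn(4n^2) = 8n
  d/dn(-3n) = -3
  d/dn(8) = 0
p'(n) = 8n - 3


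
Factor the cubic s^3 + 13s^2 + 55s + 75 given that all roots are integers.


Try integer roots (divisors of 75). s=-5: p(-5)=0.
Divide out (s + 5): quotient is s^2 + 8s + 15.
Factor the quadratic: (s + 3)(s + 5)
Result: (s + 5)(s + 3)(s + 5)


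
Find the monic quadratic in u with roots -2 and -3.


p(u) = (u + 2)(u + 3)
Expand: u^2 + 5u + 6


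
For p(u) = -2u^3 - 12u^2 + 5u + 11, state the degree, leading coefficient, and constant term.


Highest power of u is 3, with coefficient -2. Constant term is 11.
Degree = 3, leading coefficient = -2, constant term = 11


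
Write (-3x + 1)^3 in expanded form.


Expand (-3x + 1)^3 by repeated multiplication:
  (-3x + 1)^2 = 9x^2 - 6x + 1
= -27x^3 + 27x^2 - 9x + 1


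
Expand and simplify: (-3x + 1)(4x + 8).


Distribute each term of the first polynomial:
  (-3x)(4x + 8) = -12x^2 - 24x
  (1)(4x + 8) = 4x + 8
Sum: -12x^2 - 20x + 8


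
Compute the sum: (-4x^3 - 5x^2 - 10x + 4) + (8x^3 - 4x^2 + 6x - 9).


Align terms by degree and add:
  -4x^3 - 5x^2 - 10x + 4
+ 8x^3 - 4x^2 + 6x - 9
= 4x^3 - 9x^2 - 4x - 5


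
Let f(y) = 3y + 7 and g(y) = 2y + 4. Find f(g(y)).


Substitute g(y) into f:
f(g(y)) = 3*(2y + 4) + 7
Expand and combine: 6y + 19


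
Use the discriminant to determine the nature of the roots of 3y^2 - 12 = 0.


D = b^2 - 4ac = (0)^2 - 4(3)(-12) = 0 + 144 = 144
Since D > 0: two distinct rational roots


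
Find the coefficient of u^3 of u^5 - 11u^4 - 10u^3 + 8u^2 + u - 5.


Read off the coefficient of u^3: -10


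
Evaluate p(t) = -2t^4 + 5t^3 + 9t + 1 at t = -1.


Using direct substitution:
  -2 * (-1)^4 = -2
  5 * (-1)^3 = -5
  0 * (-1)^2 = 0
  9 * (-1)^1 = -9
  constant: 1
Sum = -2 - 5 + 0 - 9 + 1 = -15


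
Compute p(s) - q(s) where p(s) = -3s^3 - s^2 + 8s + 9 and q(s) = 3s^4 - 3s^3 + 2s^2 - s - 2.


Distribute the minus sign:
  (-3s^3 - s^2 + 8s + 9)
- (3s^4 - 3s^3 + 2s^2 - s - 2)
Negate second polynomial: -3s^4 + 3s^3 - 2s^2 + s + 2
Add: -3s^4 - 3s^2 + 9s + 11


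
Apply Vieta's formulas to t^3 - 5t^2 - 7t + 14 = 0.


Monic cubic t^3+bt^2+ct+d=0: sum=-b, pairwise sum=c, product=-d.
b=-5, c=-7, d=14
r1+r2+r3 = 5
r1r2+r1r3+r2r3 = -7
r1r2r3 = -14


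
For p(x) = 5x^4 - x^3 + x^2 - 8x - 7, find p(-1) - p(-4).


p(-1) = 8
p(-4) = 1385
p(-1) - p(-4) = 8 - 1385 = -1377


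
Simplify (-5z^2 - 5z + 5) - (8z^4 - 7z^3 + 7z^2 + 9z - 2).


Distribute the minus sign:
  (-5z^2 - 5z + 5)
- (8z^4 - 7z^3 + 7z^2 + 9z - 2)
Negate second polynomial: -8z^4 + 7z^3 - 7z^2 - 9z + 2
Add: -8z^4 + 7z^3 - 12z^2 - 14z + 7


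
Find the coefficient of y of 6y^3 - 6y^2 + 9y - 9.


Read off the coefficient of y: 9


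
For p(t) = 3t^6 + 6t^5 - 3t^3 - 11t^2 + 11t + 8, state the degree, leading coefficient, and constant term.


Highest power of t is 6, with coefficient 3. Constant term is 8.
Degree = 6, leading coefficient = 3, constant term = 8


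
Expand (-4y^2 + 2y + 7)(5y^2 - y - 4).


Distribute each term of the first polynomial:
  (-4y^2)(5y^2 - y - 4) = -20y^4 + 4y^3 + 16y^2
  (2y)(5y^2 - y - 4) = 10y^3 - 2y^2 - 8y
  (7)(5y^2 - y - 4) = 35y^2 - 7y - 28
Sum: -20y^4 + 14y^3 + 49y^2 - 15y - 28


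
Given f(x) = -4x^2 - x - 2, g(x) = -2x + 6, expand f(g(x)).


Substitute g(x) into f:
f(g(x)) = -4*(-2x + 6)^2 + (-1)*(-2x + 6) + (-2)
(-2x + 6)^2 = 4x^2 - 24x + 36
Expand and combine: -16x^2 + 98x - 152


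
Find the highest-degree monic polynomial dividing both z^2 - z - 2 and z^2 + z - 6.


Factor each:
  z^2 - z - 2 = (z - 2)(z + 1)
  z^2 + z - 6 = (z - 2)(z + 3)
Common monic factor: z - 2


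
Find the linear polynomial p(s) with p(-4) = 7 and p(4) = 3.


p(s) = ms + b. Using p(-4)=7, p(4)=3:
m = (7 - 3)/(-4 - 4) = 4/-8 = -1/2
b = 7 - m*(-4) = 7 - 2 = 5
p(s) = -(1/2)s + 5


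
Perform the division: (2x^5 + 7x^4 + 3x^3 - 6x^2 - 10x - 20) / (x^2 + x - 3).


(2x^5 + 7x^4 + 3x^3 - 6x^2 - 10x - 20) / (x^2 + x - 3)
Step 1: 2x^3 * (x^2 + x - 3) = 2x^5 + 2x^4 - 6x^3; subtract.
Step 2: 5x^2 * (x^2 + x - 3) = 5x^4 + 5x^3 - 15x^2; subtract.
Step 3: 4x * (x^2 + x - 3) = 4x^3 + 4x^2 - 12x; subtract.
Step 4: 5 * (x^2 + x - 3) = 5x^2 + 5x - 15; subtract.
Quotient: 2x^3 + 5x^2 + 4x + 5, Remainder: -3x - 5


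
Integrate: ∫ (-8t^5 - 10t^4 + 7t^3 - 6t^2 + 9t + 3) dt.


Reverse power rule on each term:
  ∫ -8t^5 dt = -(4/3)t^6
  ∫ -10t^4 dt = -2t^5
  ∫ 7t^3 dt = (7/4)t^4
  ∫ -6t^2 dt = -2t^3
  ∫ 9t dt = (9/2)t^2
  ∫ 3 dt = 3t
F(t) = -(4/3)t^6 - 2t^5 + (7/4)t^4 - 2t^3 + (9/2)t^2 + 3t + C
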